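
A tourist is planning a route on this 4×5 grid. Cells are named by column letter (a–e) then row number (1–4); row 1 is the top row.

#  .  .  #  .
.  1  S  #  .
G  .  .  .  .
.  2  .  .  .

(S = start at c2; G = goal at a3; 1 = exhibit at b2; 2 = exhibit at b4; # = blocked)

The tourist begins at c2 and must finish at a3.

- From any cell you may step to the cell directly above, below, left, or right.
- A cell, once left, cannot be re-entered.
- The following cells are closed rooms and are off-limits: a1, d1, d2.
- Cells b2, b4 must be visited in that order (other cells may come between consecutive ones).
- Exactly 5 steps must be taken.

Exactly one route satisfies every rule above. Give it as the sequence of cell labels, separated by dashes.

The waypoints must appear in the order b2, b4, with no cell reused.
Route from c2: left to b2, 2× down (reaching b4), left to a4, up to a3 — 5 moves in all.
Check: order respected (1 at step 1, 2 at step 3); 5 moves as required.

c2 - b2 - b3 - b4 - a4 - a3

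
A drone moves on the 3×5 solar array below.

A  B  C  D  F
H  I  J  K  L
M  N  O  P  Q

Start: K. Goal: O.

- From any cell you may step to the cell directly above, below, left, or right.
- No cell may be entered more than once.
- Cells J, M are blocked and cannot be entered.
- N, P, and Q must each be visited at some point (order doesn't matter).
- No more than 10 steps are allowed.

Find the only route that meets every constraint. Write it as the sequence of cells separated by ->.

K -> P -> Q -> L -> F -> D -> C -> B -> I -> N -> O

The 10-move cap with required stops at N, P, Q leaves no slack for detours.
Route from K: down 1 to P, right 1 to Q, up 2 to F, left 3 to B, down 2 to N, right 1 to O — 10 moves in all.
Check: all required cells visited; 10 ≤ 10 moves.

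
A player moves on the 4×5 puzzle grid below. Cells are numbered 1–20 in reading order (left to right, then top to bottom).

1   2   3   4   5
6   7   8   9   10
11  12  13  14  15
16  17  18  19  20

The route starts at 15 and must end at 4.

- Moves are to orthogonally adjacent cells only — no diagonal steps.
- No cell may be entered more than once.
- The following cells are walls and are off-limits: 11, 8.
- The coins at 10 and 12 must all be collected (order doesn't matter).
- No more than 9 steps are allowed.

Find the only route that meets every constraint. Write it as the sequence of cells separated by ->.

Any route must reach 10 and 12 and still end at 4 within 9 moves, so the order of the required stops is forced.
Route from 15: up 1 to 10, left 1 to 9, down 1 to 14, left 2 to 12, up 2 to 2, right 2 to 4 — 9 moves in all.
Check: all required cells visited; 9 ≤ 9 moves.

15 -> 10 -> 9 -> 14 -> 13 -> 12 -> 7 -> 2 -> 3 -> 4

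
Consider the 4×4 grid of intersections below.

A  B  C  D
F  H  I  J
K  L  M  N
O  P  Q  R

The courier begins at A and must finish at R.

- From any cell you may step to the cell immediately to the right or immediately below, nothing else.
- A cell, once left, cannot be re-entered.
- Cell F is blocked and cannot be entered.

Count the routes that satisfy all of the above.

10

A right/down-only route from A to R makes exactly 3 down-moves and 3 right-moves in some order.
With no other constraints that would be C(6,3) = 20 routes.
Subtract routes through each blocked cell (inclusion–exclusion for overlaps): − through F: 10 → 10.
That gives 10 routes.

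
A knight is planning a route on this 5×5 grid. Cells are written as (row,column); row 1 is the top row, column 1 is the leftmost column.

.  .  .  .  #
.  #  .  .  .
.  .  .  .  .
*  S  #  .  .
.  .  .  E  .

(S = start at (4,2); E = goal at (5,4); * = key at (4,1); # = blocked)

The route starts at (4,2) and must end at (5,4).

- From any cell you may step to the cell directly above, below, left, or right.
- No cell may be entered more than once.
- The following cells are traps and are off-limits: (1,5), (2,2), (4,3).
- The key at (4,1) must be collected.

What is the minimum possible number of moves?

Any route passes through (4,1) somewhere between (4,2) and (5,4). Summing Manhattan distances along the two legs ((4,2) → (4,1) → (5,4)) gives a lower bound of 1 + 4 = 5 moves.
A route of 5 moves achieves this: (4,2) → (4,1) → (5,1) → (5,2) → (5,3) → (5,4).
Since 5 matches the lower bound, it is optimal.

5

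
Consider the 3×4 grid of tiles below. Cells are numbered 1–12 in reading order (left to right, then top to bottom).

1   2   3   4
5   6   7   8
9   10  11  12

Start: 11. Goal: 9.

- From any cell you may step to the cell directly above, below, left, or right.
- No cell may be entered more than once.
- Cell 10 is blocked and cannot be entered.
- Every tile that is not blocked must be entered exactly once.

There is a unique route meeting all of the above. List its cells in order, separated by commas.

Need to visit all 11 open cells exactly once, starting at 11 and ending at 9.
Route from 11: right to 12, 2× up (reaching 4), left to 3, down to 7, left to 6, up to 2, left to 1, 2× down (reaching 9) — 10 moves in all.
Check: all 11 open cells covered.

11, 12, 8, 4, 3, 7, 6, 2, 1, 5, 9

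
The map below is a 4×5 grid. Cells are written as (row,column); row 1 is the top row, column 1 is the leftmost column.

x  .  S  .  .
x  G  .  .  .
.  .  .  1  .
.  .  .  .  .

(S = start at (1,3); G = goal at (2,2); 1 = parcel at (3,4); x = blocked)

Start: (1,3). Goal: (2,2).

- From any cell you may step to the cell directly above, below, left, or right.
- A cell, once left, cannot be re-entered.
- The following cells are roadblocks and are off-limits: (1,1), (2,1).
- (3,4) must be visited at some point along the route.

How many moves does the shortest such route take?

6

Any route passes through (3,4) somewhere between (1,3) and (2,2). Summing Manhattan distances along the two legs ((1,3) → (3,4) → (2,2)) gives a lower bound of 3 + 3 = 6 moves.
A route of 6 moves achieves this: (1,3) → (2,3) → (2,4) → (3,4) → (3,3) → (3,2) → (2,2).
Since 6 matches the lower bound, it is optimal.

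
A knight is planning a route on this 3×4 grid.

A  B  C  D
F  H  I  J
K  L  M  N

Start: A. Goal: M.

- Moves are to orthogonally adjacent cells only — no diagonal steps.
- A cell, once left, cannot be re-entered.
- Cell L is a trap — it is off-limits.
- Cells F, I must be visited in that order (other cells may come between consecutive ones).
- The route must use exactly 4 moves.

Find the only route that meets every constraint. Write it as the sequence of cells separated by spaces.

The waypoints must appear in the order F, I, with no cell reused.
Route from A: down to F, 2× right (reaching I), down to M — 4 moves in all.
Check: order respected (F at step 1, I at step 3); 4 moves as required.

A F H I M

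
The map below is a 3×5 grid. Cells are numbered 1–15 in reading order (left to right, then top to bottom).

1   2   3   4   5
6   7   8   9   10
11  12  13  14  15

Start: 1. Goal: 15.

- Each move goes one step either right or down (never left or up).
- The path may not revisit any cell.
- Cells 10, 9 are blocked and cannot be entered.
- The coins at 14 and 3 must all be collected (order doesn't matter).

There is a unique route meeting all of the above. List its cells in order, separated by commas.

1, 2, 3, 8, 13, 14, 15

Moves only go right or down, so the column and row indices never decrease.
Route from 1: 2× right (reaching 3), 2× down (reaching 13), 2× right (reaching 15) — 6 moves in all.
Check: all required cells visited.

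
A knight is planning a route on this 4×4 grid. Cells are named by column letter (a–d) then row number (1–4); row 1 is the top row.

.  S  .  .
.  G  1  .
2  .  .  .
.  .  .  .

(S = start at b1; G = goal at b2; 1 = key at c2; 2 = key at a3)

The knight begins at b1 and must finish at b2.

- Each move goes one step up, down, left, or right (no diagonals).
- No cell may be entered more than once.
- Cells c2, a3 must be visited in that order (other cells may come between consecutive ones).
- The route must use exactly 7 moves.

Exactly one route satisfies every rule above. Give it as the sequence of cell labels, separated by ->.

b1 -> c1 -> c2 -> c3 -> b3 -> a3 -> a2 -> b2

The waypoints must appear in the order c2, a3, with no cell reused.
Route from b1: right to c1, 2× down (reaching c3), 2× left (reaching a3), up to a2, right to b2 — 7 moves in all.
Check: order respected (1 at step 2, 2 at step 5); 7 moves as required.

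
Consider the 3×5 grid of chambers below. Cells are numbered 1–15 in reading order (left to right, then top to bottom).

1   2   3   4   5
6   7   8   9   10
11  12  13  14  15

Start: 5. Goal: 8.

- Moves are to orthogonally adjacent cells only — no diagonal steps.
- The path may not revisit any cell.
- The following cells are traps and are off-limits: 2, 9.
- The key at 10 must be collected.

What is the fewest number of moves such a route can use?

Any route passes through 10 somewhere between 5 and 8. Summing Manhattan distances along the two legs (5 → 10 → 8) gives a lower bound of 1 + 2 = 3 moves.
That bound ignores the blocked cells. Measuring each leg by the fewest moves that actually steer around them (5→10: 1; 10→8: 4) raises the lower bound to 5.
A route of 5 moves exists: 5 → 10 → 15 → 14 → 13 → 8.
Since 5 matches that lower bound, it is optimal.

5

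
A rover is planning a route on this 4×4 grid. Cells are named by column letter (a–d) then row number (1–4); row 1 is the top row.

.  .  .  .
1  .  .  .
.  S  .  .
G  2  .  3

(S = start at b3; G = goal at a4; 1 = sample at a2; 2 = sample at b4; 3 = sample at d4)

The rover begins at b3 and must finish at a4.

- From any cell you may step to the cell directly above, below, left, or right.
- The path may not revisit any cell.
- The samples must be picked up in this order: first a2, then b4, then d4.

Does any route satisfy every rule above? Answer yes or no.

Ignoring the required order, 33 revisit-free routes from b3 to a4 pass through all of a2, b4, and d4; the waypoint orders that occur are a2 → d4 → b4 (19); b4 → d4 → a2 (14) — never a2 → b4 → d4.

no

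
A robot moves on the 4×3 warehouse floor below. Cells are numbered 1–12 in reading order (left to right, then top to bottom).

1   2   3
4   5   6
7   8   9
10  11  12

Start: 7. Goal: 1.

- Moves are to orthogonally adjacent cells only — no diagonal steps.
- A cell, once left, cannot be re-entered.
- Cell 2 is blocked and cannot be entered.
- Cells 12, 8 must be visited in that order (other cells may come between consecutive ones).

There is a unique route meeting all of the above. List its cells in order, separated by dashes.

7 - 10 - 11 - 12 - 9 - 8 - 5 - 4 - 1

The waypoints must appear in the order 12, 8, with no cell reused.
Route from 7: down to 10, 2× right (reaching 12), up to 9, left to 8, up to 5, left to 4, up to 1 — 8 moves in all.
Check: order respected (12 at step 3, 8 at step 5).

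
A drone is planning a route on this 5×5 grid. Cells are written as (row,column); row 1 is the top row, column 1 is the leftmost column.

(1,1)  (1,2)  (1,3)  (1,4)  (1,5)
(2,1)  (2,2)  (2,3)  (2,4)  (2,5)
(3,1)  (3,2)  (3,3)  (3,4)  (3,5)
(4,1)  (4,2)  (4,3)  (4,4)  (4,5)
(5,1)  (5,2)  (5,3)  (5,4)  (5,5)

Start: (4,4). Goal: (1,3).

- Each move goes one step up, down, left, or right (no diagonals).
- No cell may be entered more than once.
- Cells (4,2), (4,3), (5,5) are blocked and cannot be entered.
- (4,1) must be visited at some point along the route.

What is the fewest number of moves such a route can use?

10

Any route passes through (4,1) somewhere between (4,4) and (1,3). Summing Manhattan distances along the two legs ((4,4) → (4,1) → (1,3)) gives a lower bound of 3 + 5 = 8 moves.
That bound ignores the blocked cells. Measuring each leg by the fewest moves that actually steer around them ((4,4)→(4,1): 5; (4,1)→(1,3): 5) raises the lower bound to 10.
A route of 10 moves exists: (4,4) → (5,4) → (5,3) → (5,2) → (5,1) → (4,1) → (3,1) → (2,1) → (1,1) → (1,2) → (1,3).
Since 10 matches that lower bound, it is optimal.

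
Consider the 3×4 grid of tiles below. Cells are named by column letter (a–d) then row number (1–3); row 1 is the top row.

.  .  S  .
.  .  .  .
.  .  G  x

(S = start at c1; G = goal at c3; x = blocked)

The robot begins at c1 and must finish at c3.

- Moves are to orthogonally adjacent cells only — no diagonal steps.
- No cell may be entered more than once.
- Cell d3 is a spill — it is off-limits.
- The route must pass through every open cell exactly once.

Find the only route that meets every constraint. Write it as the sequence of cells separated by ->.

Need to visit all 11 open cells exactly once, starting at c1 and ending at c3.
Cell a3 has only two open neighbours (a2 and b3), so the path must pass straight through it: one of those is the cell it's entered from and the other is where it exits.
Route from c1: right to d1, down to d2, 2× left (reaching b2), up to b1, left to a1, 2× down (reaching a3), 2× right (reaching c3) — 10 moves in all.
Check: all 11 open cells covered.

c1 -> d1 -> d2 -> c2 -> b2 -> b1 -> a1 -> a2 -> a3 -> b3 -> c3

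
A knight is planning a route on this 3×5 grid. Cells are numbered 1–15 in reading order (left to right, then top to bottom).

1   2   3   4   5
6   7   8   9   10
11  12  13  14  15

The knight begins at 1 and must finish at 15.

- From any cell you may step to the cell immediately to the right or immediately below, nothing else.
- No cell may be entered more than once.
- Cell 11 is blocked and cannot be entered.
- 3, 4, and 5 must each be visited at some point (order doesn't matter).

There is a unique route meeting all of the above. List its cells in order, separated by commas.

1, 2, 3, 4, 5, 10, 15

Moves only go right or down, so the column and row indices never decrease.
Route from 1: right 4 to 5, down 2 to 15 — 6 moves in all.
Check: all required cells visited.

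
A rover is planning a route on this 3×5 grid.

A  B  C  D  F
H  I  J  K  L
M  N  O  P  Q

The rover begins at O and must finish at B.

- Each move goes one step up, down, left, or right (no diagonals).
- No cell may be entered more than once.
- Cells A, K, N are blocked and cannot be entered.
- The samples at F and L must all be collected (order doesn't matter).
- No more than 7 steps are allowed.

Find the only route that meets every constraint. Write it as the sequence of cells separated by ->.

The 7-move cap with required stops at F, L leaves no slack for detours.
Route from O: 2× right (reaching Q), 2× up (reaching F), 3× left (reaching B) — 7 moves in all.
Check: all required cells visited; 7 ≤ 7 moves.

O -> P -> Q -> L -> F -> D -> C -> B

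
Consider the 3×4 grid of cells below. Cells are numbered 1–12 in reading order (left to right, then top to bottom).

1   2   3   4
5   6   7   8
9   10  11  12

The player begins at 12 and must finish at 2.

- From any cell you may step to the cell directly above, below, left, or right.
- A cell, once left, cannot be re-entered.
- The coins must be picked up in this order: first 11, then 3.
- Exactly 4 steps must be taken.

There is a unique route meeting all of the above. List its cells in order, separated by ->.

The waypoints must appear in the order 11, 3, with no cell reused.
Route from 12: left 1 to 11, up 2 to 3, left 1 to 2 — 4 moves in all.
Check: order respected (11 at step 1, 3 at step 3); 4 moves as required.

12 -> 11 -> 7 -> 3 -> 2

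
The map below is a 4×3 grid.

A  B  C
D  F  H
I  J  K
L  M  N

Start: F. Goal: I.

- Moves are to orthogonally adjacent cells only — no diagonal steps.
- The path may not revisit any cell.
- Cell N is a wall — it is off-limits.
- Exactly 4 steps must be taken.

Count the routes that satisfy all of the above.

3

Need simple routes of exactly 4 moves from F to I (Manhattan distance 2, so 1 moves are spent on a detour and 1 undoing it).
Enumerating: F B A D I | F J M L I | F H K J I.
That gives 3 routes.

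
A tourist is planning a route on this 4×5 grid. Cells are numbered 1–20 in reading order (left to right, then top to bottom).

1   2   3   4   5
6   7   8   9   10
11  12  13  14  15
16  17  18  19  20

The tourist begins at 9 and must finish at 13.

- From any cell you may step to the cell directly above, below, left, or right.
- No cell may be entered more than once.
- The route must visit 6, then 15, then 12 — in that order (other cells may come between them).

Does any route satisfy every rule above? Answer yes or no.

yes

One route that works: 9 → 8 → 7 → 6 → 1 → 2 → 3 → 4 → 5 → 10 → 15 → 20 → 19 → 18 → 17 → 12 → 13.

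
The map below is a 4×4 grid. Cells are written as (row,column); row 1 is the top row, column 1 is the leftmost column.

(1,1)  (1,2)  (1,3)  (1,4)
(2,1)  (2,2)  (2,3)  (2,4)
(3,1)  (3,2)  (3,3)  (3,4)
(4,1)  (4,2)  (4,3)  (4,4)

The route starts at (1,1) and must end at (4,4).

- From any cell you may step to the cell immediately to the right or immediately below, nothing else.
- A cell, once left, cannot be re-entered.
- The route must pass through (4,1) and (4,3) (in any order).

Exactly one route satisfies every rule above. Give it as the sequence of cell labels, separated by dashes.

Moves only go right or down, so the column and row indices never decrease.
Route from (1,1): down 3 to (4,1), right 3 to (4,4) — 6 moves in all.
Check: all required cells visited.

(1,1) - (2,1) - (3,1) - (4,1) - (4,2) - (4,3) - (4,4)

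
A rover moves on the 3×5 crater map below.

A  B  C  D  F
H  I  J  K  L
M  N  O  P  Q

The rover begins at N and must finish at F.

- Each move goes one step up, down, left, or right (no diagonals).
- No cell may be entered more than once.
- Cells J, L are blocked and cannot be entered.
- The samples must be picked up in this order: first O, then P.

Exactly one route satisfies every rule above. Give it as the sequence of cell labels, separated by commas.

N, O, P, K, D, F

The waypoints must appear in the order O, P, with no cell reused.
Route from N: right 2 to P, up 2 to D, right 1 to F — 5 moves in all.
Check: order respected (O at step 1, P at step 2).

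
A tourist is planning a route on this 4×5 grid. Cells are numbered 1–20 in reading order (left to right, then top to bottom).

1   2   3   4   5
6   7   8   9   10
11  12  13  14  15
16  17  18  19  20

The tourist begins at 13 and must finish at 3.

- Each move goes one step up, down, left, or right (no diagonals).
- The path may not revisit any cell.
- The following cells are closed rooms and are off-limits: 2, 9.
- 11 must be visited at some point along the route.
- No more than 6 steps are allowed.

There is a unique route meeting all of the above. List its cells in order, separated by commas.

13, 12, 11, 6, 7, 8, 3

The budget equals the shortest possible length, so every move has to be on a shortest route through the required cells.
Route from 13: 2× left (reaching 11), up to 6, 2× right (reaching 8), up to 3 — 6 moves in all.
Check: all required cells visited; 6 ≤ 6 moves.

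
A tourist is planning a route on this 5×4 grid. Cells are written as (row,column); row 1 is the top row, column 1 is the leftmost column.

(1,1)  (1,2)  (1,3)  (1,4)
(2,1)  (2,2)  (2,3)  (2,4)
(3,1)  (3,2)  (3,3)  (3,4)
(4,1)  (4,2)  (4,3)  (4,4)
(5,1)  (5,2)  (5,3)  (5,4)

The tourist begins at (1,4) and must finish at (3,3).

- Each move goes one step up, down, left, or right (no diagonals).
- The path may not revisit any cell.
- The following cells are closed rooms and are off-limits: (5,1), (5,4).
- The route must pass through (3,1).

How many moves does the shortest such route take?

Any route passes through (3,1) somewhere between (1,4) and (3,3). Summing Manhattan distances along the two legs ((1,4) → (3,1) → (3,3)) gives a lower bound of 5 + 2 = 7 moves.
A route of 7 moves achieves this: (1,4) → (2,4) → (2,3) → (2,2) → (2,1) → (3,1) → (3,2) → (3,3).
Since 7 matches the lower bound, it is optimal.

7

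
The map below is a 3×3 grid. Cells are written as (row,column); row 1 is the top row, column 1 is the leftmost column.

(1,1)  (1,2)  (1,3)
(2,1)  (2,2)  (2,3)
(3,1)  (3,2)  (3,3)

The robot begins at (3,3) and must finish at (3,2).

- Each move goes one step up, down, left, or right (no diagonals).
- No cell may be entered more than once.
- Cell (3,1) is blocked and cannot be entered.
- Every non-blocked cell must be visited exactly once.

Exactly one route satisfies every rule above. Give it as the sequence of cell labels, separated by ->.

Need to visit all 8 open cells exactly once, starting at (3,3) and ending at (3,2).
Cell (2,1) has only two open neighbours ((1,1) and (2,2)), so the path must pass straight through it: one of those is the cell it's entered from and the other is where it exits.
Route from (3,3): 2× up (reaching (1,3)), 2× left (reaching (1,1)), down to (2,1), right to (2,2), down to (3,2) — 7 moves in all.
Check: all 8 open cells covered.

(3,3) -> (2,3) -> (1,3) -> (1,2) -> (1,1) -> (2,1) -> (2,2) -> (3,2)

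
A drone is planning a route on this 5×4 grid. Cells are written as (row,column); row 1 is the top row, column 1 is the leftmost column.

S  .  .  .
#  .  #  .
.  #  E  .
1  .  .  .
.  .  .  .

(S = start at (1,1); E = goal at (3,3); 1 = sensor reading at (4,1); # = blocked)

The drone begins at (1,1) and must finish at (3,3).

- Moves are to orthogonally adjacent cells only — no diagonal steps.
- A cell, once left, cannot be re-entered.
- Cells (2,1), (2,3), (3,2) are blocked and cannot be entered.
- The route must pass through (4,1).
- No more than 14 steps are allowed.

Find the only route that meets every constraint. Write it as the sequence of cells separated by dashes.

(1,1) - (1,2) - (1,3) - (1,4) - (2,4) - (3,4) - (4,4) - (5,4) - (5,3) - (5,2) - (5,1) - (4,1) - (4,2) - (4,3) - (3,3)

The budget equals the shortest possible length, so every move has to be on a shortest route through the required cells.
Route from (1,1): right 3 to (1,4), down 4 to (5,4), left 3 to (5,1), up 1 to (4,1), right 2 to (4,3), up 1 to (3,3) — 14 moves in all.
Check: all required cells visited; 14 ≤ 14 moves.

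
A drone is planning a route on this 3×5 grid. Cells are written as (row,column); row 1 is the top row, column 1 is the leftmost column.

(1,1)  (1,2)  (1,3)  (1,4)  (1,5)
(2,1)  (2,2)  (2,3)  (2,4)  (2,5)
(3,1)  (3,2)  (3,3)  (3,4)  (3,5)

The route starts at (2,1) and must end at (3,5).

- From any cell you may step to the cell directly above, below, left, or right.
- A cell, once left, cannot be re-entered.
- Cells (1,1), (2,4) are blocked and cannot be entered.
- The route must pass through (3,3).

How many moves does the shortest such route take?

Any route passes through (3,3) somewhere between (2,1) and (3,5). Summing Manhattan distances along the two legs ((2,1) → (3,3) → (3,5)) gives a lower bound of 3 + 2 = 5 moves.
A route of 5 moves achieves this: (2,1) → (3,1) → (3,2) → (3,3) → (3,4) → (3,5).
Since 5 matches the lower bound, it is optimal.

5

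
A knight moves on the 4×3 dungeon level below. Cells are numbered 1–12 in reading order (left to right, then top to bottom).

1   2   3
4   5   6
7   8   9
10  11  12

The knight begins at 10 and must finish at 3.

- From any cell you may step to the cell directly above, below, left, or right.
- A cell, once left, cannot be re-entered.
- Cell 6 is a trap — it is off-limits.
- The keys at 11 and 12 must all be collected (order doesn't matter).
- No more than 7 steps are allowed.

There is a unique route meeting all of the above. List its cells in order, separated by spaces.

10 11 12 9 8 5 2 3

The budget equals the shortest possible length, so every move has to be on a shortest route through the required cells.
Route from 10: 2× right (reaching 12), up to 9, left to 8, 2× up (reaching 2), right to 3 — 7 moves in all.
Check: all required cells visited; 7 ≤ 7 moves.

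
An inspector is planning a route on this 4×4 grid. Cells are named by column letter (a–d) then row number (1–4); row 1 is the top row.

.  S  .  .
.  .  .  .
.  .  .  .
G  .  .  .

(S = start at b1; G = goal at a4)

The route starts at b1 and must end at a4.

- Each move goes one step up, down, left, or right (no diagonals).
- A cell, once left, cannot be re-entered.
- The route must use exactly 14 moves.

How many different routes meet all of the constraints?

Need simple routes of exactly 14 moves from b1 to a4 (Manhattan distance 4, so 5 moves are spent on a detour and 5 undoing it).
Branch systematically from the start, pruning whenever the remaining move budget drops below the Manhattan distance to a4 or differs from it in parity. Grouping the completions by first move — via b2: 1; via a1: 8; via c1: 4 — and summing: 1 + 8 + 4 = 13.
That gives 13 routes.

13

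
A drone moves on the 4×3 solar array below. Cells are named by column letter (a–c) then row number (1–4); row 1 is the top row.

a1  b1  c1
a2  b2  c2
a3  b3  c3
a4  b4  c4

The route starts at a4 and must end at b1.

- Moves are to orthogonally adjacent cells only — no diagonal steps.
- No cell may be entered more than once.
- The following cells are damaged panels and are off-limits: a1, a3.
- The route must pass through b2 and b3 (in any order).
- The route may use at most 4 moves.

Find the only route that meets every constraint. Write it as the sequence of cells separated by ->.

a4 -> b4 -> b3 -> b2 -> b1

The 4-move cap with required stops at b2, b3 leaves no slack for detours.
Route from a4: right to b4, 3× up (reaching b1) — 4 moves in all.
Check: all required cells visited; 4 ≤ 4 moves.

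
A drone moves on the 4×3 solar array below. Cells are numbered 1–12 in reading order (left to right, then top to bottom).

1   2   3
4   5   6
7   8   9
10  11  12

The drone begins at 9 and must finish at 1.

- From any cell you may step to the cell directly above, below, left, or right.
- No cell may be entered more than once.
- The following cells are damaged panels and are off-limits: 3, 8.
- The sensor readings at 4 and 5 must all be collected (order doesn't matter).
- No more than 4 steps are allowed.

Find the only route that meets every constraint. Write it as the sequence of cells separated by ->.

9 -> 6 -> 5 -> 4 -> 1

Any route must reach 4 and 5 and still end at 1 within 4 moves, so the order of the required stops is forced.
Route from 9: up 1 to 6, left 2 to 4, up 1 to 1 — 4 moves in all.
Check: all required cells visited; 4 ≤ 4 moves.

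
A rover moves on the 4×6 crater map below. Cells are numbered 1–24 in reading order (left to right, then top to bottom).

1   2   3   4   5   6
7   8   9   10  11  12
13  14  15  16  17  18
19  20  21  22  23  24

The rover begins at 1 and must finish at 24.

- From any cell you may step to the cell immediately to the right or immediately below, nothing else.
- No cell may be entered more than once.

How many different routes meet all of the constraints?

56

A right/down-only route from 1 to 24 makes exactly 3 down-moves and 5 right-moves in some order.
With no other constraints that would be C(8,3) = 56 routes.
That gives 56 routes.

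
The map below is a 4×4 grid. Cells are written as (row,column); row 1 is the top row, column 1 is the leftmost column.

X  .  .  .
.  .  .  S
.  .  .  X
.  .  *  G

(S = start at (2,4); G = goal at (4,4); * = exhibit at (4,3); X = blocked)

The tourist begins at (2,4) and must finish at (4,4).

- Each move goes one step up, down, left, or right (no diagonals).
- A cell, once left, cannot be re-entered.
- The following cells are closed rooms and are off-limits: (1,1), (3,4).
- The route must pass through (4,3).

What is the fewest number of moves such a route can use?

Any route passes through (4,3) somewhere between (2,4) and (4,4). Summing Manhattan distances along the two legs ((2,4) → (4,3) → (4,4)) gives a lower bound of 3 + 1 = 4 moves.
A route of 4 moves achieves this: (2,4) → (2,3) → (3,3) → (4,3) → (4,4).
Since 4 matches the lower bound, it is optimal.

4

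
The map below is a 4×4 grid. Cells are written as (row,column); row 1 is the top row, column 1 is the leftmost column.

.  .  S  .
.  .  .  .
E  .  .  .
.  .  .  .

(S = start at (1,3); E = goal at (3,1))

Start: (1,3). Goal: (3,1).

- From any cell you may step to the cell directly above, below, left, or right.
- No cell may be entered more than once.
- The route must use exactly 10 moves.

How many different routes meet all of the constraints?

Need simple routes of exactly 10 moves from (1,3) to (3,1) (Manhattan distance 4, so 3 moves are spent on a detour and 3 undoing it).
Branch systematically from the start, pruning whenever the remaining move budget drops below the Manhattan distance to (3,1) or differs from it in parity. Grouping the completions by first move — via (2,3): 8; via (1,2): 14; via (1,4): 14 — and summing: 8 + 14 + 14 = 36.
That gives 36 routes.

36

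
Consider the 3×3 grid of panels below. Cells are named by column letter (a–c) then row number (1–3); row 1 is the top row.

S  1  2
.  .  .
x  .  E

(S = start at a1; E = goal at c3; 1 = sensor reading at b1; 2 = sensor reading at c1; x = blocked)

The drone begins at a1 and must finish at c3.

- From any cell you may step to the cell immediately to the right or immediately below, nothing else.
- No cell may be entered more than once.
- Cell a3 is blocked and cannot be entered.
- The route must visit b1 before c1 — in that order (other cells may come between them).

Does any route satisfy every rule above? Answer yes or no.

One route that works: a1 → b1 → c1 → c2 → c3.

yes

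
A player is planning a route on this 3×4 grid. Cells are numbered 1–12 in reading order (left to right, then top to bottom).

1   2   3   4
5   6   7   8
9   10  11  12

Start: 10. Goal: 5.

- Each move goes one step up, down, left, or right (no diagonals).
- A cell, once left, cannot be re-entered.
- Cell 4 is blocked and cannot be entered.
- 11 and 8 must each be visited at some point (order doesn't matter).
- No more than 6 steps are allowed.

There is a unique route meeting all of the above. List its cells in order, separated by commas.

The budget equals the shortest possible length, so every move has to be on a shortest route through the required cells.
Route from 10: 2× right (reaching 12), up to 8, 3× left (reaching 5) — 6 moves in all.
Check: all required cells visited; 6 ≤ 6 moves.

10, 11, 12, 8, 7, 6, 5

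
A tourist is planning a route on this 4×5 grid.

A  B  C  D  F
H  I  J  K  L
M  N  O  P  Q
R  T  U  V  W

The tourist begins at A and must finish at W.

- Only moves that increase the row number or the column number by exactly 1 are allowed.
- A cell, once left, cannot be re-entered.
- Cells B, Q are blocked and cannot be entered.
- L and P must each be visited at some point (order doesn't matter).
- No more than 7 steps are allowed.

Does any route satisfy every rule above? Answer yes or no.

P is below but to the left of L: going L → P would need a leftward move and P → L an upward move, so no right/down-only route can visit both required cells.

no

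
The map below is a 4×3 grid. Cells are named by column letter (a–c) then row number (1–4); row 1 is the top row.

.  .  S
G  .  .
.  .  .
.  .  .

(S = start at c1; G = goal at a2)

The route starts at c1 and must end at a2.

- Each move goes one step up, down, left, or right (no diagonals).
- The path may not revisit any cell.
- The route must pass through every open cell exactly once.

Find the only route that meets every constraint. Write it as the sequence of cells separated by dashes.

c1 - c2 - c3 - c4 - b4 - a4 - a3 - b3 - b2 - b1 - a1 - a2

Need to visit all 12 open cells exactly once, starting at c1 and ending at a2.
Cell a4 has only two open neighbours (a3 and b4), so the path must pass straight through it: one of those is the cell it's entered from and the other is where it exits.
Route from c1: down 3 to c4, left 2 to a4, up 1 to a3, right 1 to b3, up 2 to b1, left 1 to a1, down 1 to a2 — 11 moves in all.
Check: all 12 open cells covered.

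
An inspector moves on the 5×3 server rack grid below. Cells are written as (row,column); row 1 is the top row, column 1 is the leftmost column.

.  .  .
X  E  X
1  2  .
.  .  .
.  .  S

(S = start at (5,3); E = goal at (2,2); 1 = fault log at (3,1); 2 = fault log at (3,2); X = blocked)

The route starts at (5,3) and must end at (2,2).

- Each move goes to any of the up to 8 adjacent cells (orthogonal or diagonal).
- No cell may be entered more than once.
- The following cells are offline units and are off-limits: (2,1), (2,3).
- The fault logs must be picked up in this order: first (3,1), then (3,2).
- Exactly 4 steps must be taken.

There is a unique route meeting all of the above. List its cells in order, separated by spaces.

The waypoints must appear in the order (3,1), (3,2), with no cell reused.
Route from (5,3): 2× up-left (reaching (3,1)), right to (3,2), up to (2,2) — 4 moves in all.
Check: order respected (1 at step 2, 2 at step 3); 4 moves as required.

(5,3) (4,2) (3,1) (3,2) (2,2)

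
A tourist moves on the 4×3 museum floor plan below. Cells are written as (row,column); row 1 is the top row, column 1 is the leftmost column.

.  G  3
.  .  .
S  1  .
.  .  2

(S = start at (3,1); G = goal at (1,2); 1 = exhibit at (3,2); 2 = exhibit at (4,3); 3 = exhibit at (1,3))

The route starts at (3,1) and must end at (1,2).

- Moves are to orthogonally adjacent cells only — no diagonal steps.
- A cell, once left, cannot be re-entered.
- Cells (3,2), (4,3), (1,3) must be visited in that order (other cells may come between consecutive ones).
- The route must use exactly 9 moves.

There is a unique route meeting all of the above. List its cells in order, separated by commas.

(3,1), (2,1), (2,2), (3,2), (4,2), (4,3), (3,3), (2,3), (1,3), (1,2)

The waypoints must appear in the order (3,2), (4,3), (1,3), with no cell reused.
Route from (3,1): up to (2,1), right to (2,2), 2× down (reaching (4,2)), right to (4,3), 3× up (reaching (1,3)), left to (1,2) — 9 moves in all.
Check: order respected (1 at step 3, 2 at step 5, 3 at step 8); 9 moves as required.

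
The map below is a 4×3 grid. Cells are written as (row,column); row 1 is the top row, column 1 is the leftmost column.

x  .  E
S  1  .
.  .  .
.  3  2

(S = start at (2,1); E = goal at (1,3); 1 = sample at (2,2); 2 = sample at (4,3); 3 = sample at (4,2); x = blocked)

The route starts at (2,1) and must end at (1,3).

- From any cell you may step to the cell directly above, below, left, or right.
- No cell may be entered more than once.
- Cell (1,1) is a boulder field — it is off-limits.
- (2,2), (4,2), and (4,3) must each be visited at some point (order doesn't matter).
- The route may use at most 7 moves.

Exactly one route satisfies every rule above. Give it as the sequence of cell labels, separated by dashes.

The budget equals the shortest possible length, so every move has to be on a shortest route through the required cells.
Route from (2,1): right to (2,2), 2× down (reaching (4,2)), right to (4,3), 3× up (reaching (1,3)) — 7 moves in all.
Check: all required cells visited; 7 ≤ 7 moves.

(2,1) - (2,2) - (3,2) - (4,2) - (4,3) - (3,3) - (2,3) - (1,3)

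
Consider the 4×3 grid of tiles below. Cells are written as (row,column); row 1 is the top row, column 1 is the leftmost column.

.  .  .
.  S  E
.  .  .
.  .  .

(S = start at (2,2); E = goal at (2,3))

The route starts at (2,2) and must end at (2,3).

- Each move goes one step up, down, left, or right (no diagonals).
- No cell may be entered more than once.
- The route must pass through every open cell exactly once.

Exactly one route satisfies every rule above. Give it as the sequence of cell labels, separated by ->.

(2,2) -> (3,2) -> (3,3) -> (4,3) -> (4,2) -> (4,1) -> (3,1) -> (2,1) -> (1,1) -> (1,2) -> (1,3) -> (2,3)

Need to visit all 12 open cells exactly once, starting at (2,2) and ending at (2,3).
Cell (4,1) has only two open neighbours ((3,1) and (4,2)), so the path must pass straight through it: one of those is the cell it's entered from and the other is where it exits.
Route from (2,2): down 1 to (3,2), right 1 to (3,3), down 1 to (4,3), left 2 to (4,1), up 3 to (1,1), right 2 to (1,3), down 1 to (2,3) — 11 moves in all.
Check: all 12 open cells covered.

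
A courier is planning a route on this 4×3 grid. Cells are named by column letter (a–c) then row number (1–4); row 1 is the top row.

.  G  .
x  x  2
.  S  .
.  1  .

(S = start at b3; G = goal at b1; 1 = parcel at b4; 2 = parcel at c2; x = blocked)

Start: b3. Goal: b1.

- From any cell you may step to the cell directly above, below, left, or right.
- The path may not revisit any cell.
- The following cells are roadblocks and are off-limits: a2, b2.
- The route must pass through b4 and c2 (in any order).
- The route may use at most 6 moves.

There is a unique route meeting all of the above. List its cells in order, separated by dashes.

b3 - b4 - c4 - c3 - c2 - c1 - b1

The budget equals the shortest possible length, so every move has to be on a shortest route through the required cells.
Route from b3: down 1 to b4, right 1 to c4, up 3 to c1, left 1 to b1 — 6 moves in all.
Check: all required cells visited; 6 ≤ 6 moves.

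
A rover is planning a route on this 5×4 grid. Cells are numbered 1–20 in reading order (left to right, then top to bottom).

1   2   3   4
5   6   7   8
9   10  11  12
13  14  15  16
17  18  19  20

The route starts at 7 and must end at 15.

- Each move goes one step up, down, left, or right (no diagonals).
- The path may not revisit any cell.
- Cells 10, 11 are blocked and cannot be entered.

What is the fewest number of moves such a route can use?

The Manhattan distance from 7 to 15 is |2−4| + |3−3| = 2, so at least 2 moves are needed.
That bound ignores the blocked cells. Measuring each leg by the fewest moves that actually steer around them (7→15: 4) raises the lower bound to 4.
A route of 4 moves exists: 7 → 8 → 12 → 16 → 15.
Since 4 matches that lower bound, it is optimal.

4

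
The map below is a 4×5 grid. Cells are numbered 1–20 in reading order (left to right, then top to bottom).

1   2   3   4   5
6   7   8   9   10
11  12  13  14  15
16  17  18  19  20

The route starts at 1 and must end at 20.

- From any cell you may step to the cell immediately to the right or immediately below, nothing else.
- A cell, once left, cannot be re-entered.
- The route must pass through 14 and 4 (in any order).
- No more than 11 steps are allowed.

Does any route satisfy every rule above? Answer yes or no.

yes

One route that works: 1 → 2 → 3 → 4 → 9 → 14 → 19 → 20.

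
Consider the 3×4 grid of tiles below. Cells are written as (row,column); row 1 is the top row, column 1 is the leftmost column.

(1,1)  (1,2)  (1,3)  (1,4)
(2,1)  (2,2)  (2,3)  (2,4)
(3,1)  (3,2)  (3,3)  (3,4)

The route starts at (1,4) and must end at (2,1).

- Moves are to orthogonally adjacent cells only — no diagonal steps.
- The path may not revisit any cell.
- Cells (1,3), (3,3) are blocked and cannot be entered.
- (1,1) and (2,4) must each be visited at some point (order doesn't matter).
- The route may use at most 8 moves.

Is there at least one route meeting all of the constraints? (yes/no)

One route that works: (1,4) → (2,4) → (2,3) → (2,2) → (1,2) → (1,1) → (2,1).

yes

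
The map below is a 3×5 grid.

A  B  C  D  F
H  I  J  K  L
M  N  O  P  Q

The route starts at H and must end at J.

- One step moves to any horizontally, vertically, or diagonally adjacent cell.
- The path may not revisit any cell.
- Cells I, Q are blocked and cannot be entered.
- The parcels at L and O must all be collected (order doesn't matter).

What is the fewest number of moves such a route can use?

6

Any route passes through L and O in some order between H and J. Summing Chebyshev distances along each leg and taking the cheapest ordering (H → O → L → J) gives a lower bound of 2 + 2 + 2 = 6 moves.
A route of 6 moves achieves this: H → N → O → K → L → D → J.
Since 6 matches the lower bound, it is optimal.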